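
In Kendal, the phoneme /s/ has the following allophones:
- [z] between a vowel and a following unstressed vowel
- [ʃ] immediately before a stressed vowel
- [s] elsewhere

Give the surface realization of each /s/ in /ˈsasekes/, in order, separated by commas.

[ʃ], [z], [s]

Occurrence 1 (position 1): immediately before a stressed vowel → [ʃ].
Occurrence 2 (position 3): between a vowel and a following unstressed vowel → [z].
Occurrence 3 (position 7): no conditioning environment matches → elsewhere allophone [s].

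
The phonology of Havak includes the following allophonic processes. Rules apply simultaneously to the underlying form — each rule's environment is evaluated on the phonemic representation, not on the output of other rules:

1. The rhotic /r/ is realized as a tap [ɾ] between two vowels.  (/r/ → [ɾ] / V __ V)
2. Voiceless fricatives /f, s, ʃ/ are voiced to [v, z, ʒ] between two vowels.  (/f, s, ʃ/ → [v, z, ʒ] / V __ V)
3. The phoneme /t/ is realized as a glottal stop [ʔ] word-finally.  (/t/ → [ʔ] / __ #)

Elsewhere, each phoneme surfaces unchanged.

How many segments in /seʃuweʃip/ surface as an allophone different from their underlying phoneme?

2

Segments that undergo a rule: /ʃ/ → [ʒ] (rule 2); /ʃ/ → [ʒ] (rule 2).
All other segments surface unchanged.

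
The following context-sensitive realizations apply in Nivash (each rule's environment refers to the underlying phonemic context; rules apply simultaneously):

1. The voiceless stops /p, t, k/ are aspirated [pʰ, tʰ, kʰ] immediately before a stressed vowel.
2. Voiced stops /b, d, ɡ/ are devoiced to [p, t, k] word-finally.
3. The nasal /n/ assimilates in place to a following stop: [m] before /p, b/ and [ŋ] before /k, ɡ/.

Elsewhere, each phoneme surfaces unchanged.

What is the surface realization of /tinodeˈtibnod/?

/t/ (word-initial) is in the target of rule 1 but the environment (immediately before a stressed vowel) is not met → [t].
/i/ (between /t/ and /n/) is unaffected → [i].
/n/ (between /i/ and /o/): rule 3 targets it, but not before a labial or velar stop → unchanged [n].
/o/ (between /n/ and /d/) is unaffected → [o].
/d/ (between /o/ and /e/) fails the environment for rule 2, so it stays [d].
/e/ stays [e].
/t/ — between /e/ and /i/, immediately before a stressed vowel — surfaces as [tʰ] (rule 1).
/i/ (between /t/ and /b/): no rule targets it → [i].
/b/ — between /i/ and /n/; rule 2 does not apply here → [b].
/n/ (between /b/ and /o/) is in the target of rule 3 but the environment (before a labial or velar stop) is not met → [n].
/o/ stays [o].
/d/ (word-final) occurs word-finally → [t] by rule 2.

[tinodeˈtʰibnot]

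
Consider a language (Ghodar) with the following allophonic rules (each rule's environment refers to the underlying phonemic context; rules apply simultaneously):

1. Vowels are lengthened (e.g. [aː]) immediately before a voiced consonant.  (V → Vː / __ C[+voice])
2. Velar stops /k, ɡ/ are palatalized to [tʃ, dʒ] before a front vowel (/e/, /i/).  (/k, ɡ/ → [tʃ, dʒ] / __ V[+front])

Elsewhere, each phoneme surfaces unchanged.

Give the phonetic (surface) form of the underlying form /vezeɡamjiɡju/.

[veːzeːɡaːmjiːɡju]

/v/ (word-initial) is unaffected → [v].
/e/ (between /v/ and /z/) occurs before a voiced consonant → [eː] by rule 1.
/z/ — not in any rule's target class → [z].
/e/ — between /z/ and /ɡ/, before a voiced consonant — surfaces as [eː] (rule 1).
/ɡ/ — between /e/ and /a/; rule 2 does not apply here → [ɡ].
/a/ — between /ɡ/ and /m/, before a voiced consonant — surfaces as [aː] (rule 1).
/m/ (between /a/ and /j/) is unaffected → [m].
/j/ stays [j].
/i/ — between /j/ and /ɡ/, before a voiced consonant — surfaces as [iː] (rule 1).
/ɡ/ (between /i/ and /j/): rule 2 targets it, but not before a front vowel → unchanged [ɡ].
/j/ stays [j].
/u/ (word-final) is in the target of rule 1 but the environment (before a voiced consonant) is not met → [u].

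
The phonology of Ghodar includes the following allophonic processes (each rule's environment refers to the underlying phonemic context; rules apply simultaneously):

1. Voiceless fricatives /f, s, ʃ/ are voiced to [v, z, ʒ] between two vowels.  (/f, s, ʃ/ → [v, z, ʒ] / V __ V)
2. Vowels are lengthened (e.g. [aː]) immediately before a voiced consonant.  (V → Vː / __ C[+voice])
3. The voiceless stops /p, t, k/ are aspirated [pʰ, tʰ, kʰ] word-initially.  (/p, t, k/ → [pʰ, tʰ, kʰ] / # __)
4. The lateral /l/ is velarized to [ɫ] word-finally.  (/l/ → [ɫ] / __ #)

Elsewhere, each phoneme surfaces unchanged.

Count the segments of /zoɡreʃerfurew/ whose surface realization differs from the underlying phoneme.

5

Segments that undergo a rule: /o/ → [oː] (rule 2); /ʃ/ → [ʒ] (rule 1); /e/ → [eː] (rule 2); /u/ → [uː] (rule 2); /e/ → [eː] (rule 2).
All other segments surface unchanged.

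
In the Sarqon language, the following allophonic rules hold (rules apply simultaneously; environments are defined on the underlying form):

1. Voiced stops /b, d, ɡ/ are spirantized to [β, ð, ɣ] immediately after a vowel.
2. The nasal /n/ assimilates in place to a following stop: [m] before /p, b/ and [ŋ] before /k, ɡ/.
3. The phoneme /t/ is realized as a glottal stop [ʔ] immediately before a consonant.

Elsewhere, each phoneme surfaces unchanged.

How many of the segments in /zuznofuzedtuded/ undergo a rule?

Segments that undergo a rule: /d/ → [ð] (rule 1); /d/ → [ð] (rule 1); /d/ → [ð] (rule 1).
All other segments surface unchanged.

3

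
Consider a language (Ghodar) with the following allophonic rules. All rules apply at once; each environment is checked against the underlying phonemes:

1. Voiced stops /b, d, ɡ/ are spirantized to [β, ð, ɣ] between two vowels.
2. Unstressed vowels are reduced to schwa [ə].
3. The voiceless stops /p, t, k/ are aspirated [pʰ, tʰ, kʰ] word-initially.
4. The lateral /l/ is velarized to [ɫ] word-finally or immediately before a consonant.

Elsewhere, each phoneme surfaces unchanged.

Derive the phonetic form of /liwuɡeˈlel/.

/l/ (word-initial): rule 4 targets it, but not word-finally or immediately before a consonant → unchanged [l].
/i/ (between /l/ and /w/) occurs in an unstressed syllable → [ə] by rule 2.
/w/ (between /i/ and /u/) is unaffected → [w].
/u/ (between /w/ and /ɡ/): in an unstressed syllable, so rule 2 applies → [ə].
/ɡ/ (between /u/ and /e/): between two vowels, so rule 1 applies → [ɣ].
/e/ (between /ɡ/ and /l/) occurs in an unstressed syllable → [ə] by rule 2.
/l/ (between /e/ and /e/) is in the target of rule 4 but the environment (word-finally or immediately before a consonant) is not met → [l].
/e/ (between /l/ and /l/): rule 2 targets it, but not in an unstressed syllable → unchanged [e].
/l/ meets the environment for rule 4 (word-finally or immediately before a consonant) → [ɫ].

[ləwəɣəˈleɫ]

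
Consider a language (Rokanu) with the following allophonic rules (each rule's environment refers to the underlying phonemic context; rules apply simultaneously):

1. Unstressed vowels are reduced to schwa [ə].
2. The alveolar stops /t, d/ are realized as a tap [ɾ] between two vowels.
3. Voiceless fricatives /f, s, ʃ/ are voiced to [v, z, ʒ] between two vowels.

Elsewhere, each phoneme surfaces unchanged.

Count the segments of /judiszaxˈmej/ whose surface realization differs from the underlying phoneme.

4

Segments that undergo a rule: /u/ → [ə] (rule 1); /d/ → [ɾ] (rule 2); /i/ → [ə] (rule 1); /a/ → [ə] (rule 1).
All other segments surface unchanged.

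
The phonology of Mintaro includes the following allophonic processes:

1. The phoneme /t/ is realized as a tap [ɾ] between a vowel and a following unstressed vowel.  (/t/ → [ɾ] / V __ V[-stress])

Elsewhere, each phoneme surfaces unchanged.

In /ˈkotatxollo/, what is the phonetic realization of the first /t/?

/t/ — between /o/ and /a/, between a vowel and a following unstressed vowel — surfaces as [ɾ] (rule 1).

[ɾ]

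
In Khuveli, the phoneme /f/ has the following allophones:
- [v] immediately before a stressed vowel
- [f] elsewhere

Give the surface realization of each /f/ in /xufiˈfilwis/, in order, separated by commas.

[f], [v]

Occurrence 1 (position 3): no conditioning environment matches → elsewhere allophone [f].
Occurrence 2 (position 5): immediately before a stressed vowel → [v].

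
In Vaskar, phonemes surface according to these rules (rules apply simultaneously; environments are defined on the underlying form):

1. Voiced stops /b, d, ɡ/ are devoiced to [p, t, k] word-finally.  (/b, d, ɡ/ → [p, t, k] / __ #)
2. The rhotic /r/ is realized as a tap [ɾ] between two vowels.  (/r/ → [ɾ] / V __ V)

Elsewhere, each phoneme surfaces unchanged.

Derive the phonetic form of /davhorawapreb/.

[davhoɾawaprep]

/d/ (word-initial): rule 1 targets it, but not word-finally → unchanged [d].
/a/ — not in any rule's target class → [a].
/v/ — not in any rule's target class → [v].
/h/ stays [h].
/o/ — not in any rule's target class → [o].
/r/ (between /o/ and /a/) occurs between two vowels → [ɾ] by rule 2.
/a/ — not in any rule's target class → [a].
/w/ (between /a/ and /a/) is unaffected → [w].
/a/ (between /w/ and /p/) is unaffected → [a].
/p/ (between /a/ and /r/): no rule targets it → [p].
/r/ (between /p/ and /e/): rule 2 targets it, but not between two vowels → unchanged [r].
/e/ — not in any rule's target class → [e].
Rule 1 applies to /b/ (word-final: word-finally) → [p].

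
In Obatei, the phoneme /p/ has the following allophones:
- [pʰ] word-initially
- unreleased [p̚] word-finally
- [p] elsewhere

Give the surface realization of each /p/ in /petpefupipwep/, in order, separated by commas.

Occurrence 1 (position 1): word-initially → [pʰ].
Occurrence 2 (position 4): no conditioning environment matches → elsewhere allophone [p].
Occurrence 3 (position 8): no conditioning environment matches → elsewhere allophone [p].
Occurrence 4 (position 10): no conditioning environment matches → elsewhere allophone [p].
Occurrence 5 (position 13): word-finally → [p̚].

[pʰ], [p], [p], [p], [p̚]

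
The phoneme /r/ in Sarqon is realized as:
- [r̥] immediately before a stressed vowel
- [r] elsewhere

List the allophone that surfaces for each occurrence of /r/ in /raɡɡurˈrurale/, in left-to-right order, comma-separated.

Occurrence 1 (position 1): no conditioning environment matches → elsewhere allophone [r].
Occurrence 2 (position 6): no conditioning environment matches → elsewhere allophone [r].
Occurrence 3 (position 7): immediately before a stressed vowel → [r̥].
Occurrence 4 (position 9): no conditioning environment matches → elsewhere allophone [r].

[r], [r], [r̥], [r]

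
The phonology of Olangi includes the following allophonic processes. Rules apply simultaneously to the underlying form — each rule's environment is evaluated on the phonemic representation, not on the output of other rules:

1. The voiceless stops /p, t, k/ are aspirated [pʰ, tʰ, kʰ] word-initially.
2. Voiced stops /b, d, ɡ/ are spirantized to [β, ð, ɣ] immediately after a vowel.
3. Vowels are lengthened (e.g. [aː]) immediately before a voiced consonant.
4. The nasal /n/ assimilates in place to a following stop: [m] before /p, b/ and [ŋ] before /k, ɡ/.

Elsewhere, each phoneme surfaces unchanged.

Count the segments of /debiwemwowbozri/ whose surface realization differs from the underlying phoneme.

6

Segments that undergo a rule: /e/ → [eː] (rule 3); /b/ → [β] (rule 2); /i/ → [iː] (rule 3); /e/ → [eː] (rule 3); /o/ → [oː] (rule 3); /o/ → [oː] (rule 3).
All other segments surface unchanged.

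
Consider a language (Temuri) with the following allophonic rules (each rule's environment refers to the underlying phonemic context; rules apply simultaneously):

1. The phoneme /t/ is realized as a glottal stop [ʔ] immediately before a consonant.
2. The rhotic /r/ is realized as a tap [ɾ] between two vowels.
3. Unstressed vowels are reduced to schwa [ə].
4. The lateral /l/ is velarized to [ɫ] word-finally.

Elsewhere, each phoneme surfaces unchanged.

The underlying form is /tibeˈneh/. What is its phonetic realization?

/t/ (word-initial): rule 1 targets it, but not immediately before a consonant → unchanged [t].
/i/ — between /t/ and /b/, in an unstressed syllable — surfaces as [ə] (rule 3).
/b/ — not in any rule's target class → [b].
/e/ (between /b/ and /n/) occurs in an unstressed syllable → [ə] by rule 3.
/n/ — not in any rule's target class → [n].
/e/ (between /n/ and /h/): rule 3 targets it, but not in an unstressed syllable → unchanged [e].
/h/ stays [h].

[təbəˈneh]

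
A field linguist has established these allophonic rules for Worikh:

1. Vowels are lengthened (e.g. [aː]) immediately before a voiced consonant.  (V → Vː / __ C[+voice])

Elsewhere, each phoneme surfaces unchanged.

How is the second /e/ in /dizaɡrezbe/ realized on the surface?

/e/ (word-final): rule 1 targets it, but not before a voiced consonant → unchanged [e].

[e]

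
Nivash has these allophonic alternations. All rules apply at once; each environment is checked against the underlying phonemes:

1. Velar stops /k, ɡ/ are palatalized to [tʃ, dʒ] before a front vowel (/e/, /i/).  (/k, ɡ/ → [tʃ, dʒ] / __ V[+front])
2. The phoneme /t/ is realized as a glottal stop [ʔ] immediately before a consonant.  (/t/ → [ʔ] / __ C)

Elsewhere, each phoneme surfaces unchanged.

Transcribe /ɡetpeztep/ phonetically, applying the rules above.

[dʒeʔpeztep]

/ɡ/ (word-initial): before a front vowel, so rule 1 applies → [dʒ].
/e/ — not in any rule's target class → [e].
/t/ — between /e/ and /p/, immediately before a consonant — surfaces as [ʔ] (rule 2).
/p/ — not in any rule's target class → [p].
/e/ — not in any rule's target class → [e].
/z/ (between /e/ and /t/) is unaffected → [z].
/t/ (between /z/ and /e/) fails the environment for rule 2, so it stays [t].
/e/ — not in any rule's target class → [e].
/p/ (word-final) is unaffected → [p].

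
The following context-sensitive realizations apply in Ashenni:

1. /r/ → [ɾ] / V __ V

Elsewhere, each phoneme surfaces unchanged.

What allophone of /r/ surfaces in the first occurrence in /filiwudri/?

[r]

/r/ (between /d/ and /i/): rule 1 targets it, but not between two vowels → unchanged [r].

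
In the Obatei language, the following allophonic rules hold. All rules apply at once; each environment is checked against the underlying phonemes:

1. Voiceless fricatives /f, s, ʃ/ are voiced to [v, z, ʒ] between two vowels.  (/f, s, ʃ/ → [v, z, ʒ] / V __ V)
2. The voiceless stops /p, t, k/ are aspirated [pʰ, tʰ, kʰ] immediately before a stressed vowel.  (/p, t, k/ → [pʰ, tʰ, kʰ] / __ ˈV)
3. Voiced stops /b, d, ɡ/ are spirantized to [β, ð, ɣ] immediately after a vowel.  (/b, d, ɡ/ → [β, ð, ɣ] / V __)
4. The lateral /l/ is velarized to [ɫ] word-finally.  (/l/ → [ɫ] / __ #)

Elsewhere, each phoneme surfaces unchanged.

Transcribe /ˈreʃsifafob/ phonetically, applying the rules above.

/r/ — not in any rule's target class → [r].
/e/ (between /r/ and /ʃ/) is unaffected → [e].
/ʃ/ (between /e/ and /s/) fails the environment for rule 1, so it stays [ʃ].
/s/ (between /ʃ/ and /i/) is in the target of rule 1 but the environment (between two vowels) is not met → [s].
/i/ stays [i].
/f/ (between /i/ and /a/): between two vowels, so rule 1 applies → [v].
/a/ — not in any rule's target class → [a].
/f/ — between /a/ and /o/, between two vowels — surfaces as [v] (rule 1).
/o/ — not in any rule's target class → [o].
/b/ (word-final) occurs immediately after a vowel → [β] by rule 3.

[ˈreʃsivavoβ]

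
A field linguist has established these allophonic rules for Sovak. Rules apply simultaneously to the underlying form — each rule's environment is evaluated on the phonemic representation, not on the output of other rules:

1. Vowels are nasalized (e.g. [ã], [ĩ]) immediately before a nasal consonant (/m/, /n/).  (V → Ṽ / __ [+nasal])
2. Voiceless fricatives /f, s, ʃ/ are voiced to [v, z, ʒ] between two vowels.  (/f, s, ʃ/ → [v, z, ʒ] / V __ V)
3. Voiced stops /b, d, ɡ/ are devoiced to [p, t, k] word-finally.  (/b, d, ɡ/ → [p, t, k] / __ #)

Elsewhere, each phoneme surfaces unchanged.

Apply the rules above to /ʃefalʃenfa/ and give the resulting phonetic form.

[ʃevalʃẽnfa]

/ʃ/ — word-initial; rule 2 does not apply here → [ʃ].
/e/ (between /ʃ/ and /f/) is in the target of rule 1 but the environment (before a nasal consonant) is not met → [e].
Rule 2 applies to /f/ (between /e/ and /a/: between two vowels) → [v].
/a/ (between /f/ and /l/) fails the environment for rule 1, so it stays [a].
/l/ (between /a/ and /ʃ/) is unaffected → [l].
/ʃ/ — between /l/ and /e/; rule 2 does not apply here → [ʃ].
/e/ meets the environment for rule 1 (before a nasal consonant) → [ẽ].
/n/ stays [n].
/f/ — between /n/ and /a/; rule 2 does not apply here → [f].
/a/ (word-final) is in the target of rule 1 but the environment (before a nasal consonant) is not met → [a].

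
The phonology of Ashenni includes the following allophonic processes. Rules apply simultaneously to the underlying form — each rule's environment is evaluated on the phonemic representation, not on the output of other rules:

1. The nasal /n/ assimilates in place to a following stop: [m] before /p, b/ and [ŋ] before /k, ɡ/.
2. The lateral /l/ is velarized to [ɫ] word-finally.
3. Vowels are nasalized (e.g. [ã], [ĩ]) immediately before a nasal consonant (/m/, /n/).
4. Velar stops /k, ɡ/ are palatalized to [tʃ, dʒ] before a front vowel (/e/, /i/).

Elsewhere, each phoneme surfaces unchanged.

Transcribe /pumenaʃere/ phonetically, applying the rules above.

/p/ stays [p].
Rule 3 applies to /u/ (between /p/ and /m/: before a nasal consonant) → [ũ].
/m/ — not in any rule's target class → [m].
/e/ (between /m/ and /n/): before a nasal consonant, so rule 3 applies → [ẽ].
/n/ (between /e/ and /a/) is in the target of rule 1 but the environment (before a labial or velar stop) is not met → [n].
/a/ (between /n/ and /ʃ/): rule 3 targets it, but not before a nasal consonant → unchanged [a].
/ʃ/ — not in any rule's target class → [ʃ].
/e/ (between /ʃ/ and /r/) fails the environment for rule 3, so it stays [e].
/r/ stays [r].
/e/ (word-final): rule 3 targets it, but not before a nasal consonant → unchanged [e].

[pũmẽnaʃere]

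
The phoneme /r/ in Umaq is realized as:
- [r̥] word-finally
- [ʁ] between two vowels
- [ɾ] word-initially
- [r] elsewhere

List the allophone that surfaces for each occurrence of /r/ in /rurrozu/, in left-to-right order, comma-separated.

Occurrence 1 (position 1): word-initially → [ɾ].
Occurrence 2 (position 3): no conditioning environment matches → elsewhere allophone [r].
Occurrence 3 (position 4): no conditioning environment matches → elsewhere allophone [r].

[ɾ], [r], [r]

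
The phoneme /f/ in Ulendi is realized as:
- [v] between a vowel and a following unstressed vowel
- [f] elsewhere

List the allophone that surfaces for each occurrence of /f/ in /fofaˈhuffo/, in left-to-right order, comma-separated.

Occurrence 1 (position 1): no conditioning environment matches → elsewhere allophone [f].
Occurrence 2 (position 3): between a vowel and a following unstressed vowel → [v].
Occurrence 3 (position 7): no conditioning environment matches → elsewhere allophone [f].
Occurrence 4 (position 8): no conditioning environment matches → elsewhere allophone [f].

[f], [v], [f], [f]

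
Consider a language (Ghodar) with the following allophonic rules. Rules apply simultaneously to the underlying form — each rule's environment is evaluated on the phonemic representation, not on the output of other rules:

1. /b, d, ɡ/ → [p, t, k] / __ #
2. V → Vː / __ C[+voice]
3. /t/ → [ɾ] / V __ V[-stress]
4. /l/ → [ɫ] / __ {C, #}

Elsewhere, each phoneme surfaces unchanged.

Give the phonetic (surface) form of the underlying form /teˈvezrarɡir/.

[teːˈveːzraːrɡiːr]

/t/ (word-initial) fails the environment for rule 3, so it stays [t].
Rule 2 applies to /e/ (between /t/ and /v/: before a voiced consonant) → [eː].
/v/ stays [v].
/e/ (between /v/ and /z/) occurs before a voiced consonant → [eː] by rule 2.
/z/ — not in any rule's target class → [z].
/r/ — not in any rule's target class → [r].
/a/ (between /r/ and /r/) occurs before a voiced consonant → [aː] by rule 2.
/r/ (between /a/ and /ɡ/) is unaffected → [r].
/ɡ/ (between /r/ and /i/) is in the target of rule 1 but the environment (word-finally) is not met → [ɡ].
/i/ — between /ɡ/ and /r/, before a voiced consonant — surfaces as [iː] (rule 2).
/r/ stays [r].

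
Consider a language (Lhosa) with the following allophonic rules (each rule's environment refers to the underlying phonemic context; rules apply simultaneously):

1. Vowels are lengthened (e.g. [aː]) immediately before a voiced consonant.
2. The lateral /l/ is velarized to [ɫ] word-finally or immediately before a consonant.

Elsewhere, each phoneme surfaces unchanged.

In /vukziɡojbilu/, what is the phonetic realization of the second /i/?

[iː]

/i/ meets the environment for rule 1 (before a voiced consonant) → [iː].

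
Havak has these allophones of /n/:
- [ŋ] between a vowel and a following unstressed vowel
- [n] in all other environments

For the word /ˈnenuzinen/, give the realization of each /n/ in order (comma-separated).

[n], [ŋ], [ŋ], [n]

Occurrence 1 (position 1): no conditioning environment matches → elsewhere allophone [n].
Occurrence 2 (position 3): between a vowel and a following unstressed vowel → [ŋ].
Occurrence 3 (position 7): between a vowel and a following unstressed vowel → [ŋ].
Occurrence 4 (position 9): no conditioning environment matches → elsewhere allophone [n].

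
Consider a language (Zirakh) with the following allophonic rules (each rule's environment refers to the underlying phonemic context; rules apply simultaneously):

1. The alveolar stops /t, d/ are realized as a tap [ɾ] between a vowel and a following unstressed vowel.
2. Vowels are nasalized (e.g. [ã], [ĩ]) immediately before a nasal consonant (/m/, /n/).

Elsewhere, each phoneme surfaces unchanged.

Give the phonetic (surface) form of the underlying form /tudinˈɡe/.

/t/ (word-initial): rule 1 targets it, but not between a vowel and a following unstressed vowel → unchanged [t].
/u/ (between /t/ and /d/) is in the target of rule 2 but the environment (before a nasal consonant) is not met → [u].
/d/ — between /u/ and /i/, between a vowel and a following unstressed vowel — surfaces as [ɾ] (rule 1).
/i/ — between /d/ and /n/, before a nasal consonant — surfaces as [ĩ] (rule 2).
/e/ (word-final) fails the environment for rule 2, so it stays [e].

[tuɾĩnˈɡe]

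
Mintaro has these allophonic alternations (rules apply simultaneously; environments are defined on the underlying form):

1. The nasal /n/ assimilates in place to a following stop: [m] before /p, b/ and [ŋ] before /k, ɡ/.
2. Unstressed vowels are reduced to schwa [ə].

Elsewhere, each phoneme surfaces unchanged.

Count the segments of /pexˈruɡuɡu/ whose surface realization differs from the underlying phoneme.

3

Segments that undergo a rule: /e/ → [ə] (rule 2); /u/ → [ə] (rule 2); /u/ → [ə] (rule 2).
All other segments surface unchanged.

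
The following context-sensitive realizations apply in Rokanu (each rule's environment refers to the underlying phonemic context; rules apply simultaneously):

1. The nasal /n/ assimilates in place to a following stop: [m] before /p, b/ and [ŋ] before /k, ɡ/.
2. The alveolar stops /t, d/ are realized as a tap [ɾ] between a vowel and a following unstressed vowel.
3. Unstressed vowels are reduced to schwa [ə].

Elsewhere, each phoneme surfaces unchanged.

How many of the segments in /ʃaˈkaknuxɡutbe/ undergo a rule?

4

Segments that undergo a rule: /a/ → [ə] (rule 3); /u/ → [ə] (rule 3); /u/ → [ə] (rule 3); /e/ → [ə] (rule 3).
All other segments surface unchanged.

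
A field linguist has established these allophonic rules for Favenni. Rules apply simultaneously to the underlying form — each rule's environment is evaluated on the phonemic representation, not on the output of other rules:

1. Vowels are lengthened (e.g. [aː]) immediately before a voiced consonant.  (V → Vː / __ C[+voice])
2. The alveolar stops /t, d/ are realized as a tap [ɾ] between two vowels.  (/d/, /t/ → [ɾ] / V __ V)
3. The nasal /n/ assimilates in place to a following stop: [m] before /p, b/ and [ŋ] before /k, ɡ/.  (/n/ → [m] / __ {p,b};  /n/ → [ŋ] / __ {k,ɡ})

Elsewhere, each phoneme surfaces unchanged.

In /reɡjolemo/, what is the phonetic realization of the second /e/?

/e/ (between /l/ and /m/) occurs before a voiced consonant → [eː] by rule 1.

[eː]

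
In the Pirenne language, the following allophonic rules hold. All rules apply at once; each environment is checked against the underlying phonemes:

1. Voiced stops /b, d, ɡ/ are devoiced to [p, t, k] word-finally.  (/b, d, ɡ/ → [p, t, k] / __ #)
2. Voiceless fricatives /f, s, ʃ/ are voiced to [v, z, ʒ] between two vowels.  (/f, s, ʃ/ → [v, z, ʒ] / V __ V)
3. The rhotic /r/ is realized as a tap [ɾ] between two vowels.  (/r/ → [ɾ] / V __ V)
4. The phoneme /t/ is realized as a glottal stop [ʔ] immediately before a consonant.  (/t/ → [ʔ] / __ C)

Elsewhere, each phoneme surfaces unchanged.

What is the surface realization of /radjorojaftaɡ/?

[radjoɾojaftak]

/r/ (word-initial) is in the target of rule 3 but the environment (between two vowels) is not met → [r].
/a/ stays [a].
/d/ (between /a/ and /j/) is in the target of rule 1 but the environment (word-finally) is not met → [d].
/j/ — not in any rule's target class → [j].
/o/ (between /j/ and /r/): no rule targets it → [o].
/r/ (between /o/ and /o/) occurs between two vowels → [ɾ] by rule 3.
/o/ (between /r/ and /j/) is unaffected → [o].
/j/ — not in any rule's target class → [j].
/a/ (between /j/ and /f/) is unaffected → [a].
/f/ (between /a/ and /t/) is in the target of rule 2 but the environment (between two vowels) is not met → [f].
/t/ (between /f/ and /a/) fails the environment for rule 4, so it stays [t].
/a/ stays [a].
Rule 1 applies to /ɡ/ (word-final: word-finally) → [k].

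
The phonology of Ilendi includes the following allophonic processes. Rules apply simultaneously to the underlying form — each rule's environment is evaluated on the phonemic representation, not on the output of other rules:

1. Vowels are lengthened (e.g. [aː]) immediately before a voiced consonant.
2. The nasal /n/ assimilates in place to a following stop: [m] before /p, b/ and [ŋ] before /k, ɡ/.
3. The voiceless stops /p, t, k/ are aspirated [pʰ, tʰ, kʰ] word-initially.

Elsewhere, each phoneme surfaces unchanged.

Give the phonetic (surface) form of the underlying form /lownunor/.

[loːwnuːnoːr]

/l/ (word-initial): no rule targets it → [l].
Rule 1 applies to /o/ (between /l/ and /w/: before a voiced consonant) → [oː].
/w/ (between /o/ and /n/) is unaffected → [w].
/n/ — between /w/ and /u/; rule 2 does not apply here → [n].
/u/ — between /n/ and /n/, before a voiced consonant — surfaces as [uː] (rule 1).
/n/ (between /u/ and /o/) is in the target of rule 2 but the environment (before a labial or velar stop) is not met → [n].
/o/ meets the environment for rule 1 (before a voiced consonant) → [oː].
/r/ stays [r].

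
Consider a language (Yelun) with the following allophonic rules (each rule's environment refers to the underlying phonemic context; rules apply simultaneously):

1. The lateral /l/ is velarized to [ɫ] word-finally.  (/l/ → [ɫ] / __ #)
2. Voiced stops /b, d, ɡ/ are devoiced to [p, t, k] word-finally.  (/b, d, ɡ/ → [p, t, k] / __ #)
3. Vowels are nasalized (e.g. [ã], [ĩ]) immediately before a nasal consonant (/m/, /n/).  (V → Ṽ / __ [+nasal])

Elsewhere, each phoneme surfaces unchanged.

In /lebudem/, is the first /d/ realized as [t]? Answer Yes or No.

No

/d/ — between /u/ and /e/; rule 2 does not apply here → [d].
The actual realization is [d], not [t].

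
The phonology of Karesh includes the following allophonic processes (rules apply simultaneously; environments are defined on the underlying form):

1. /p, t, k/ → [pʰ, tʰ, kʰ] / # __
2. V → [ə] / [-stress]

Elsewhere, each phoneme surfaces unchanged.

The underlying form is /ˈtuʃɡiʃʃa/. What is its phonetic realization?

[ˈtʰuʃɡəʃʃə]

/t/ — word-initial, word-initially — surfaces as [tʰ] (rule 1).
/u/ (between /t/ and /ʃ/): rule 2 targets it, but not in an unstressed syllable → unchanged [u].
/ʃ/ (between /u/ and /ɡ/): no rule targets it → [ʃ].
/ɡ/ — not in any rule's target class → [ɡ].
/i/ (between /ɡ/ and /ʃ/): in an unstressed syllable, so rule 2 applies → [ə].
/ʃ/ (between /i/ and /ʃ/): no rule targets it → [ʃ].
/ʃ/ — not in any rule's target class → [ʃ].
/a/ (word-final) occurs in an unstressed syllable → [ə] by rule 2.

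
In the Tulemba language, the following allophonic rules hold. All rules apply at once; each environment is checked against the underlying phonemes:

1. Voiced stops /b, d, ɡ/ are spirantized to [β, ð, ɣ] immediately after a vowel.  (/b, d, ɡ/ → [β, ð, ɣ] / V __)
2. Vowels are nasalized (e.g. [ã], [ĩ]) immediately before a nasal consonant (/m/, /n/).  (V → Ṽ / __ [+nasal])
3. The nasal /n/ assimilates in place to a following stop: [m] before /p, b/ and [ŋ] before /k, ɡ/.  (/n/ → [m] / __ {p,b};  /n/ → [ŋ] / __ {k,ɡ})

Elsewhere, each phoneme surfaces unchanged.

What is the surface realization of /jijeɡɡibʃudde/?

/j/ — not in any rule's target class → [j].
/i/ — between /j/ and /j/; rule 2 does not apply here → [i].
/j/ — not in any rule's target class → [j].
/e/ (between /j/ and /ɡ/) fails the environment for rule 2, so it stays [e].
Rule 1 applies to /ɡ/ (between /e/ and /ɡ/: immediately after a vowel) → [ɣ].
/ɡ/ (between /ɡ/ and /i/) fails the environment for rule 1, so it stays [ɡ].
/i/ (between /ɡ/ and /b/): rule 2 targets it, but not before a nasal consonant → unchanged [i].
/b/ (between /i/ and /ʃ/): immediately after a vowel, so rule 1 applies → [β].
/ʃ/ stays [ʃ].
/u/ — between /ʃ/ and /d/; rule 2 does not apply here → [u].
Rule 1 applies to /d/ (between /u/ and /d/: immediately after a vowel) → [ð].
/d/ — between /d/ and /e/; rule 1 does not apply here → [d].
/e/ — word-final; rule 2 does not apply here → [e].

[jijeɣɡiβʃuðde]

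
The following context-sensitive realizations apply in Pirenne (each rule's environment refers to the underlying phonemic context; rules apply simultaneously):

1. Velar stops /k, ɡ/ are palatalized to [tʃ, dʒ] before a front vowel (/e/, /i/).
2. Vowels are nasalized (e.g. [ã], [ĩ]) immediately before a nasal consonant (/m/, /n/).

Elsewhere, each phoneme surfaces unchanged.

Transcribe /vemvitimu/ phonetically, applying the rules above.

/v/ stays [v].
/e/ — between /v/ and /m/, before a nasal consonant — surfaces as [ẽ] (rule 2).
/m/ — not in any rule's target class → [m].
/v/ (between /m/ and /i/): no rule targets it → [v].
/i/ (between /v/ and /t/) is in the target of rule 2 but the environment (before a nasal consonant) is not met → [i].
/t/ (between /i/ and /i/) is unaffected → [t].
/i/ (between /t/ and /m/) occurs before a nasal consonant → [ĩ] by rule 2.
/m/ (between /i/ and /u/) is unaffected → [m].
/u/ — word-final; rule 2 does not apply here → [u].

[vẽmvitĩmu]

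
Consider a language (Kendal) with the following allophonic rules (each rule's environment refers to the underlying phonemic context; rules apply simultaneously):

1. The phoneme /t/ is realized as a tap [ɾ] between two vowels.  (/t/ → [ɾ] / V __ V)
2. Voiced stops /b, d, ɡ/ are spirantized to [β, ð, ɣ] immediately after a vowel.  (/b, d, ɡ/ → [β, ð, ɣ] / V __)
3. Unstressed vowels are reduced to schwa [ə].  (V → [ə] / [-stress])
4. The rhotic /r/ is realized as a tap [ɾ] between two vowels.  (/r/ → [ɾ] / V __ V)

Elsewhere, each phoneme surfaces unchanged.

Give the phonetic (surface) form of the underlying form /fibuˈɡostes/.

/f/ (word-initial) is unaffected → [f].
/i/ (between /f/ and /b/) occurs in an unstressed syllable → [ə] by rule 3.
Rule 2 applies to /b/ (between /i/ and /u/: immediately after a vowel) → [β].
/u/ — between /b/ and /ɡ/, in an unstressed syllable — surfaces as [ə] (rule 3).
Rule 2 applies to /ɡ/ (between /u/ and /o/: immediately after a vowel) → [ɣ].
/o/ — between /ɡ/ and /s/; rule 3 does not apply here → [o].
/s/ (between /o/ and /t/): no rule targets it → [s].
/t/ — between /s/ and /e/; rule 1 does not apply here → [t].
/e/ (between /t/ and /s/) occurs in an unstressed syllable → [ə] by rule 3.
/s/ (word-final) is unaffected → [s].

[fəβəˈɣostəs]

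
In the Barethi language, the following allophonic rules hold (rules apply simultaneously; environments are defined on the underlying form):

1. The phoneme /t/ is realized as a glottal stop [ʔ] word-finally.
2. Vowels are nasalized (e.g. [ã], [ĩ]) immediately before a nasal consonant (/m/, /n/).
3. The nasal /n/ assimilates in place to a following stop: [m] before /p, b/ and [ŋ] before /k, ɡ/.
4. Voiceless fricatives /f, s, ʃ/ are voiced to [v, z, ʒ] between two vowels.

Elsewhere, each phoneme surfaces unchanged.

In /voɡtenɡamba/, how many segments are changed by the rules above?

3

Segments that undergo a rule: /e/ → [ẽ] (rule 2); /n/ → [ŋ] (rule 3); /a/ → [ã] (rule 2).
All other segments surface unchanged.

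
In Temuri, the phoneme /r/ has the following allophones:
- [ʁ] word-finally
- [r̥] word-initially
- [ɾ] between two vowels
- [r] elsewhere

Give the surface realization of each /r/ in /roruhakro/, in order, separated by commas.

Occurrence 1 (position 1): word-initially → [r̥].
Occurrence 2 (position 3): between two vowels → [ɾ].
Occurrence 3 (position 8): no conditioning environment matches → elsewhere allophone [r].

[r̥], [ɾ], [r]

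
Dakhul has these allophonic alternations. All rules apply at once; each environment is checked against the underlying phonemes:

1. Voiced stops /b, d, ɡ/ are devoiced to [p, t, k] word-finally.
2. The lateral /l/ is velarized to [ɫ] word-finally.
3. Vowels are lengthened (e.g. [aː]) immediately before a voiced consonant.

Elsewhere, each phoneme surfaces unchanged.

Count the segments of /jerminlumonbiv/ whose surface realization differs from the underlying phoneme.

5

Segments that undergo a rule: /e/ → [eː] (rule 3); /i/ → [iː] (rule 3); /u/ → [uː] (rule 3); /o/ → [oː] (rule 3); /i/ → [iː] (rule 3).
All other segments surface unchanged.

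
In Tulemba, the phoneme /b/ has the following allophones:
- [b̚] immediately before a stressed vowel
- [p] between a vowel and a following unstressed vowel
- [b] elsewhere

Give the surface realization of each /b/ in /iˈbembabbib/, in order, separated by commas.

[b̚], [b], [b], [b], [b]

Occurrence 1 (position 2): immediately before a stressed vowel → [b̚].
Occurrence 2 (position 5): no conditioning environment matches → elsewhere allophone [b].
Occurrence 3 (position 7): no conditioning environment matches → elsewhere allophone [b].
Occurrence 4 (position 8): no conditioning environment matches → elsewhere allophone [b].
Occurrence 5 (position 10): no conditioning environment matches → elsewhere allophone [b].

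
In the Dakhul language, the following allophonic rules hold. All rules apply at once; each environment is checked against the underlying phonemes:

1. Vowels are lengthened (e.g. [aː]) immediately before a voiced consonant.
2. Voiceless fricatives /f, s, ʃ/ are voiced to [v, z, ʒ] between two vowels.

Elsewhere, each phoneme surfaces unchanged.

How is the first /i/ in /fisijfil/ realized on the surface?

/i/ — between /f/ and /s/; rule 1 does not apply here → [i].

[i]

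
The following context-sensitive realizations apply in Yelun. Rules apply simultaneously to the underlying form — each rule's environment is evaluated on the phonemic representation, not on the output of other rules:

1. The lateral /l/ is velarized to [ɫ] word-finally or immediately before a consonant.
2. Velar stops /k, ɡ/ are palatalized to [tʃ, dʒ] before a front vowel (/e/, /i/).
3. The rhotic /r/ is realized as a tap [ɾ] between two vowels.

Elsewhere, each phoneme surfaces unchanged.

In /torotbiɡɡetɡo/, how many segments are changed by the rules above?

Segments that undergo a rule: /r/ → [ɾ] (rule 3); /ɡ/ → [dʒ] (rule 2).
All other segments surface unchanged.

2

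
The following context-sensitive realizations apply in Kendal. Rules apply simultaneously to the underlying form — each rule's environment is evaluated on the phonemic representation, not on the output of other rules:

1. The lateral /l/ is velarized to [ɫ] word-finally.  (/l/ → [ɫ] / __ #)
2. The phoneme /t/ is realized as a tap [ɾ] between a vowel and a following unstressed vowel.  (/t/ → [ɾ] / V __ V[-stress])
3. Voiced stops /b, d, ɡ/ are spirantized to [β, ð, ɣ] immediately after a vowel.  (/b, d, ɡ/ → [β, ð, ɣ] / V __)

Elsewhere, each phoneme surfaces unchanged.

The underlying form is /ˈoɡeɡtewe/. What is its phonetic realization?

/ɡ/ (between /o/ and /e/): immediately after a vowel, so rule 3 applies → [ɣ].
/ɡ/ — between /e/ and /t/, immediately after a vowel — surfaces as [ɣ] (rule 3).
/t/ (between /ɡ/ and /e/) fails the environment for rule 2, so it stays [t].

[ˈoɣeɣtewe]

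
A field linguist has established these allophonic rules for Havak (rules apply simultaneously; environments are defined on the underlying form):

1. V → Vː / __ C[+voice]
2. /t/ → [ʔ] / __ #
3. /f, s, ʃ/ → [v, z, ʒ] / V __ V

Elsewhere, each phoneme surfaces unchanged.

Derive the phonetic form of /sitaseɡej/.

/s/ — word-initial; rule 3 does not apply here → [s].
/i/ (between /s/ and /t/) fails the environment for rule 1, so it stays [i].
/t/ — between /i/ and /a/; rule 2 does not apply here → [t].
/a/ — between /t/ and /s/; rule 1 does not apply here → [a].
/s/ (between /a/ and /e/) occurs between two vowels → [z] by rule 3.
/e/ (between /s/ and /ɡ/): before a voiced consonant, so rule 1 applies → [eː].
/ɡ/ stays [ɡ].
/e/ meets the environment for rule 1 (before a voiced consonant) → [eː].
/j/ (word-final): no rule targets it → [j].

[sitazeːɡeːj]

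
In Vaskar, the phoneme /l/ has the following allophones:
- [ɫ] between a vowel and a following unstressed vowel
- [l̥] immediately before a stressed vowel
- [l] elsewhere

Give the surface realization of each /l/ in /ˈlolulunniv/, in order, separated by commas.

Occurrence 1 (position 1): immediately before a stressed vowel → [l̥].
Occurrence 2 (position 3): between a vowel and a following unstressed vowel → [ɫ].
Occurrence 3 (position 5): between a vowel and a following unstressed vowel → [ɫ].

[l̥], [ɫ], [ɫ]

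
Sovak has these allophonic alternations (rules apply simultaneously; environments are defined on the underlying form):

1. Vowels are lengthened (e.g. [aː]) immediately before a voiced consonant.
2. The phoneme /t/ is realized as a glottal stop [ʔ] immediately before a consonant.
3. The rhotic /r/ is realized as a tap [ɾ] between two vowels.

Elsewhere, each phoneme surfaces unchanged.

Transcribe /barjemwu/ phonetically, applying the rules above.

/b/ — not in any rule's target class → [b].
Rule 1 applies to /a/ (between /b/ and /r/: before a voiced consonant) → [aː].
/r/ (between /a/ and /j/) is in the target of rule 3 but the environment (between two vowels) is not met → [r].
/j/ (between /r/ and /e/) is unaffected → [j].
/e/ (between /j/ and /m/): before a voiced consonant, so rule 1 applies → [eː].
/m/ (between /e/ and /w/): no rule targets it → [m].
/w/ (between /m/ and /u/) is unaffected → [w].
/u/ (word-final): rule 1 targets it, but not before a voiced consonant → unchanged [u].

[baːrjeːmwu]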